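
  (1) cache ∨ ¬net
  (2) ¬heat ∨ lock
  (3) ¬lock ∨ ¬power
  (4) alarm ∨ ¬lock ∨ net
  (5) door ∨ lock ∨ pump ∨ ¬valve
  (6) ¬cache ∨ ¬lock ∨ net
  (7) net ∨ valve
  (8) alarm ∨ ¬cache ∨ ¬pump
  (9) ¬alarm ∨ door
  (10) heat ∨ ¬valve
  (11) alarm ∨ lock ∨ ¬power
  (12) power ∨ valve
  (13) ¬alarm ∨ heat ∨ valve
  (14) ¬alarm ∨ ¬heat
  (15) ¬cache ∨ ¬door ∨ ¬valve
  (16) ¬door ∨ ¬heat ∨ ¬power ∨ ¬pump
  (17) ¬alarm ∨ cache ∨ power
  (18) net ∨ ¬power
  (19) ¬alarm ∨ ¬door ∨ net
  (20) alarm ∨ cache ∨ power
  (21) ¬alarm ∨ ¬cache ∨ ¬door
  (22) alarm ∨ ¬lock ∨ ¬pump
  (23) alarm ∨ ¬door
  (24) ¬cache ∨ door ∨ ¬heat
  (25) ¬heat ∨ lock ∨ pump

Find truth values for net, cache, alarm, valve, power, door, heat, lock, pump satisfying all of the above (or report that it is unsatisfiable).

The formula is unsatisfiable.

Case valve = True:
  (heat ∨ ¬valve) forces heat = True.
  (¬heat ∨ lock) forces lock = True.
  (¬lock ∨ ¬power) forces power = False.
  (¬alarm ∨ ¬heat) forces alarm = False.
  (alarm ∨ ¬lock ∨ net) forces net = True.
  (cache ∨ ¬net) forces cache = True.
  (alarm ∨ ¬cache ∨ ¬pump) forces pump = False.
  (¬cache ∨ ¬door ∨ ¬valve) forces door = False.
  Clause (¬cache ∨ door ∨ ¬heat) is falsified — contradiction.
Case valve = False:
  (net ∨ valve) forces net = True.
  (cache ∨ ¬net) forces cache = True.
  (power ∨ valve) forces power = True.
  (¬lock ∨ ¬power) forces lock = False.
  (¬heat ∨ lock) forces heat = False.
  (alarm ∨ lock ∨ ¬power) forces alarm = True.
  Clause (¬alarm ∨ heat ∨ valve) is falsified — contradiction.
Both cases fail, so the formula is unsatisfiable.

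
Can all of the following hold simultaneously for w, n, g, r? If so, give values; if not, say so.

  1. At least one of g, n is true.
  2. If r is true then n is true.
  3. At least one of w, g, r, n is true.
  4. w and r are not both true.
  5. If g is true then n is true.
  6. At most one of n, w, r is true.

w=F; n=T; g=F; r=F

  (1) {g, n}: 1 true — at least one ✓
  (2) r=F ⇒ n: vacuous ✓
  (3) {w, g, r, n}: 1 true — at least one ✓
  (4) w=F, r=F — not both ✓
  (5) g=F ⇒ n: vacuous ✓
  (6) {n, w, r}: 1 true — at most one ✓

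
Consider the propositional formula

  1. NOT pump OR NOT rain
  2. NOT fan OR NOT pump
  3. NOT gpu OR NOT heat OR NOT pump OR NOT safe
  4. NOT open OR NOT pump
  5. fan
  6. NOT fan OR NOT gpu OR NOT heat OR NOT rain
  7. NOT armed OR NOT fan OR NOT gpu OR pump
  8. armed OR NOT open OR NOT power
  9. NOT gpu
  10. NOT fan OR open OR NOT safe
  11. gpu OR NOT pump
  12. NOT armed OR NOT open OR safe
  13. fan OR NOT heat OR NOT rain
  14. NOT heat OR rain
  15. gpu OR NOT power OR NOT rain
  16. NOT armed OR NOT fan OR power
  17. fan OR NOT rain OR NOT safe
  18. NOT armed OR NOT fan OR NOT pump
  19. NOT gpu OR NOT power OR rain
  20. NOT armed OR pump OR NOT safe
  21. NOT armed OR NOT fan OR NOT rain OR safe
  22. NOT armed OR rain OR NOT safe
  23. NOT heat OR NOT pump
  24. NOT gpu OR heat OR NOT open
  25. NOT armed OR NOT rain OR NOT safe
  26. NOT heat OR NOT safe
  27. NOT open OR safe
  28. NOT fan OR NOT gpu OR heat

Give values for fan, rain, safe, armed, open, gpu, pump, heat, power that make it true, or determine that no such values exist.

Unit clause (fan) forces fan = True.
Unit clause (NOT gpu) forces gpu = False.
In (gpu OR NOT pump) only NOT pump is left, so pump = False.
Set rain = True.
  then (gpu OR NOT power OR NOT rain) forces power = False.
  then (NOT armed OR NOT fan OR power) forces armed = False.
Set safe = True.
  then (NOT fan OR open OR NOT safe) forces open = True.
  then (NOT heat OR NOT safe) forces heat = False.
All clauses satisfied.

fan = True; rain = True; safe = True; armed = False; open = True; gpu = False; pump = False; heat = False; power = False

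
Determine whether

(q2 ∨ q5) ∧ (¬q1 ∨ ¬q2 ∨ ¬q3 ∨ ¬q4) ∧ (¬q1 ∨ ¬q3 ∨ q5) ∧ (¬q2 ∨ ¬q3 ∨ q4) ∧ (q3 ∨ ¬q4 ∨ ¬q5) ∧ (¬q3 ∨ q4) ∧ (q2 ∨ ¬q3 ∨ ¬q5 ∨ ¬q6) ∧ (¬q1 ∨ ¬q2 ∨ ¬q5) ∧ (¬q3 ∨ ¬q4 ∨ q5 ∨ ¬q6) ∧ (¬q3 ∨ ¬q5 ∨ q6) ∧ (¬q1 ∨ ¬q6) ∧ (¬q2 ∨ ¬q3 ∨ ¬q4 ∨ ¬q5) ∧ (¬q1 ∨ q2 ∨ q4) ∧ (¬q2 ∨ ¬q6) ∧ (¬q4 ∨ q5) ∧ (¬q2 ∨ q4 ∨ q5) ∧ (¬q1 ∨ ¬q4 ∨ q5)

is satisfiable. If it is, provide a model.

q1: False, q2: False, q3: False, q4: False, q5: True, q6: True

Set q1 = False.
Set q2 = False.
  then (q2 ∨ q5) forces q5 = True.
Try q3 = True:
  (¬q3 ∨ q4) forces q4 = True.
  (q2 ∨ ¬q3 ∨ ¬q5 ∨ ¬q6) forces q6 = False.
  clause (¬q3 ∨ ¬q5 ∨ q6) is falsified — backtrack.
So q3 = False.
  then (q3 ∨ ¬q4 ∨ ¬q5) forces q4 = False.
Set q6 = True.
All clauses satisfied.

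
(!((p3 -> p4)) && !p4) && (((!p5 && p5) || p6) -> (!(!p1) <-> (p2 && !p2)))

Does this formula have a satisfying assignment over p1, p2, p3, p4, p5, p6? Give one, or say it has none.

p1 = False; p2 = True; p3 = True; p4 = False; p5 = True; p6 = True

  !((p3 -> p4)) && !p4 = True
    !((p3 -> p4)) = True
      p3 -> p4 = False
    !p4 = True
  ((!p5 && p5) || p6) -> (!(!p1) <-> (p2 && !p2)) = True
    (!p5 && p5) || p6 = True
      !p5 && p5 = False
        !p5 = False
    !(!p1) <-> (p2 && !p2) = True
      !(!p1) = False
        !p1 = True
      p2 && !p2 = False
        !p2 = False
Both conjuncts True, so the formula holds.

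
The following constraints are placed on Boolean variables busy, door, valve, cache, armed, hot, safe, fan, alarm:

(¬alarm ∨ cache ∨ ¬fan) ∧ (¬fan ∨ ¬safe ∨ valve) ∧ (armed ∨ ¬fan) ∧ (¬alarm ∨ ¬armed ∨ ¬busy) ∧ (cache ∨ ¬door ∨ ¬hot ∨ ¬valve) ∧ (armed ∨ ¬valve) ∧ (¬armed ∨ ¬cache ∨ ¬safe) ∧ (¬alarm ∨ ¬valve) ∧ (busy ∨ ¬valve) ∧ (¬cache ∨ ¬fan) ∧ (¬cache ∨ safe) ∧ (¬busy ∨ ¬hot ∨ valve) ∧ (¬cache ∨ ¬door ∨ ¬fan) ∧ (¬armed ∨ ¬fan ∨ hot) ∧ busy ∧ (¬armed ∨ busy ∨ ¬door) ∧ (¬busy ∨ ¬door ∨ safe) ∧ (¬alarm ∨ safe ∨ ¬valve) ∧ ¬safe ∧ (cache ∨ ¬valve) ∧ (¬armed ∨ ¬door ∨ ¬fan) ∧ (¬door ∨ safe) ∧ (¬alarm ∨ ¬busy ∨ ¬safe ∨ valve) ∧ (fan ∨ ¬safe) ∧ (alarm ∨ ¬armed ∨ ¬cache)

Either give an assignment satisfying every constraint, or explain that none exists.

Unit clause (busy) forces busy = True.
Unit clause (¬safe) forces safe = False.
In (¬door ∨ safe) only ¬door is left, so door = False.
In (¬cache ∨ safe) only ¬cache is left, so cache = False.
In (cache ∨ ¬valve) only ¬valve is left, so valve = False.
In (¬busy ∨ ¬hot ∨ valve) only ¬hot is left, so hot = False.
Set armed = False.
  then (armed ∨ ¬fan) forces fan = False.
Set alarm = False.
All clauses satisfied.

busy: True; door: False; valve: False; cache: False; armed: False; hot: False; safe: False; fan: False; alarm: False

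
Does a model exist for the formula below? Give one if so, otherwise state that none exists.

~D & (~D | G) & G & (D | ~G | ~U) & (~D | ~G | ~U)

Unit clause (~D) forces D = False.
Unit clause (G) forces G = True.
In (D | ~G | ~U) only ~U is left, so U = False.
Check each clause:
  (~D): ~D holds.
  (~D | G): ~D holds.
  (G): G holds.
  (D | ~G | ~U): ~U holds.
  (~D | ~G | ~U): ~D holds.
All clauses satisfied.

G: True, U: False, D: False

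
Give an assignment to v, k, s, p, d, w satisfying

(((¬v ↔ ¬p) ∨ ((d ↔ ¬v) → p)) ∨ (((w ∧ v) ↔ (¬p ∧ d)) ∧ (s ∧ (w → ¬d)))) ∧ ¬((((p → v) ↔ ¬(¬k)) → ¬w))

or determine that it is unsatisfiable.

v = False; k = False; s = True; p = True; d = True; w = True

  ((¬v ↔ ¬p) ∨ ((d ↔ ¬v) → p)) ∨ (((w ∧ v) ↔ (¬p ∧ d)) ∧ (s ∧ (w → ¬d))) = True
    (¬v ↔ ¬p) ∨ ((d ↔ ¬v) → p) = True
      ¬v ↔ ¬p = False
        ¬v = True
        ¬p = False
      (d ↔ ¬v) → p = True
        d ↔ ¬v = True
          ¬v = True
    ((w ∧ v) ↔ (¬p ∧ d)) ∧ (s ∧ (w → ¬d)) = False
      (w ∧ v) ↔ (¬p ∧ d) = True
        w ∧ v = False
        ¬p ∧ d = False
          ¬p = False
      s ∧ (w → ¬d) = False
        w → ¬d = False
          ¬d = False
  ¬((((p → v) ↔ ¬(¬k)) → ¬w)) = True
    ((p → v) ↔ ¬(¬k)) → ¬w = False
      (p → v) ↔ ¬(¬k) = True
        p → v = False
        ¬(¬k) = False
          ¬k = True
      ¬w = False
Both conjuncts True, so the formula holds.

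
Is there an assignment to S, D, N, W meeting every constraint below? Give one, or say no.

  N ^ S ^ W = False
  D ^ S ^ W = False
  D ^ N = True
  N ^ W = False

Unsatisfiable

Adding constraints 1, 2, 3 mod 2: every variable appears an even number of times on the left, so the left side is 0.
But the right sides sum to 1 (mod 2). 0 ≠ 1 — the system is inconsistent.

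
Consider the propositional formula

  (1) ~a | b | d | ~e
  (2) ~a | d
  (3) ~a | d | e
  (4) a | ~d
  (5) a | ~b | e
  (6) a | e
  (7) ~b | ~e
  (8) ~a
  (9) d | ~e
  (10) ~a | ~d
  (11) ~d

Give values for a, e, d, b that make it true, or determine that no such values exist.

Case a = True:
  Clause (~a) is falsified — contradiction.
Case a = False:
  (a | ~d) forces d = False.
  (a | e) forces e = True.
  Clause (d | ~e) is falsified — contradiction.
Both cases fail, so the formula is unsatisfiable.

UNSATISFIABLE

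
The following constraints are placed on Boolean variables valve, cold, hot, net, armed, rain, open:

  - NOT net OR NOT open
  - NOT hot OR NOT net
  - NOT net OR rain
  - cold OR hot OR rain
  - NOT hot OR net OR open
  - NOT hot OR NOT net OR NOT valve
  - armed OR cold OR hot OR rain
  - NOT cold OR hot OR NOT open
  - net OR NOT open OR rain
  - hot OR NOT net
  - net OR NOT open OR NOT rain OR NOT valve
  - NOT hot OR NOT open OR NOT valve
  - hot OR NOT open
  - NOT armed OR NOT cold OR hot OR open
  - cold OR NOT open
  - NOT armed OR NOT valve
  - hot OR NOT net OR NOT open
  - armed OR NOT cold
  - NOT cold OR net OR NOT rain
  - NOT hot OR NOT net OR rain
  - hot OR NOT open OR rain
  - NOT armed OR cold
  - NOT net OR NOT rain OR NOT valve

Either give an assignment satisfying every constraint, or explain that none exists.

Set valve = False.
Set cold = False.
  then (cold OR NOT open) forces open = False.
  then (NOT armed OR cold) forces armed = False.
Try hot = True:
  (NOT hot OR NOT net) forces net = False.
  clause (NOT hot OR net OR open) is falsified — backtrack.
So hot = False.
  then (cold OR hot OR rain) forces rain = True.
  then (hot OR NOT net) forces net = False.
All clauses satisfied.

valve = False; cold = False; hot = False; net = False; armed = False; rain = True; open = False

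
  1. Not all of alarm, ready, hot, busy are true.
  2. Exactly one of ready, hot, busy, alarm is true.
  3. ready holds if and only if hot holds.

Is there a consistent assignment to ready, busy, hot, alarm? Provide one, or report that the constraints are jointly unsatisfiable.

ready=F, busy=T, hot=F, alarm=F

  (1) {alarm, ready, hot, busy}: 1/4 true — not all ✓
  (2) {ready, hot, busy, alarm}: 1 true — exactly one ✓
  (3) ready=F, hot=F — same ✓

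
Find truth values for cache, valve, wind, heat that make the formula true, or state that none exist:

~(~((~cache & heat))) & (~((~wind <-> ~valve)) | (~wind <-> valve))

cache = False; valve = False; wind = True; heat = True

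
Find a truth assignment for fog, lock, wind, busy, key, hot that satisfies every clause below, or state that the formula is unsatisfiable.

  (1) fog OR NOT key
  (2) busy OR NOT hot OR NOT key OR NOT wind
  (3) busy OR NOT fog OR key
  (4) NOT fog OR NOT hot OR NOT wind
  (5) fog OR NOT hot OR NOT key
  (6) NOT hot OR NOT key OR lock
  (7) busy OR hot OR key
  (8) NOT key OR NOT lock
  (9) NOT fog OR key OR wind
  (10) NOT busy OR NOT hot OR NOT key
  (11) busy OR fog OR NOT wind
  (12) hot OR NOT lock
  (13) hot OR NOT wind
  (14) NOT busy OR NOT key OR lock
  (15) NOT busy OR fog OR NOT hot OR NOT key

fog=F; lock=F; wind=F; busy=T; key=F; hot=T

Set fog = False.
  then (fog OR NOT key) forces key = False.
Set lock = False.
Set wind = False.
Set busy = True.
Set hot = True.
All clauses satisfied.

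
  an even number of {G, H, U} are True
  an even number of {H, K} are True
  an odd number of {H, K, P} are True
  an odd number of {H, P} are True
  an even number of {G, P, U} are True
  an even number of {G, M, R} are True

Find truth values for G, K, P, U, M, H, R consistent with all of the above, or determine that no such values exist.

Adding constraints 1, 4, 5 mod 2: every variable appears an even number of times on the left, so the left side is 0.
But the right sides sum to 1 (mod 2). 0 ≠ 1 — the system is inconsistent.

UNSATISFIABLE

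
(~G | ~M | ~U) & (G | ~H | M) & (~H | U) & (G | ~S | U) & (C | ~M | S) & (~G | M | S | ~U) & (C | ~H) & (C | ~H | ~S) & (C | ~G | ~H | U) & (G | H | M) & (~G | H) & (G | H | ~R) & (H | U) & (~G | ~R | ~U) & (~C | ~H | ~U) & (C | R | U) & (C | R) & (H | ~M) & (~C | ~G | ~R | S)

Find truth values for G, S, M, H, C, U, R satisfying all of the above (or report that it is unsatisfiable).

No satisfying assignment exists.

Case H = True:
  (~H | U) forces U = True.
  (C | ~H) forces C = True.
  Clause (~C | ~H | ~U) is falsified — contradiction.
Case H = False:
  (~G | H) forces G = False.
  (G | H | M) forces M = True.
  Clause (H | ~M) is falsified — contradiction.
Both cases fail, so the formula is unsatisfiable.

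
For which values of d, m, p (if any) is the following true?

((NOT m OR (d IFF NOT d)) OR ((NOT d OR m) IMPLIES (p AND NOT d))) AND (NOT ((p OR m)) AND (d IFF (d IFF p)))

Unsatisfiable — no assignment works.

Case m = True: the conjunct NOT ((p OR m)) becomes NOT ((p OR True)) = False.
Case m = False: the formula simplifies to NOT p AND (d IFF (d IFF p)).
  p = True: the conjunct NOT p is False.
  p = False: simplifies to d IFF NOT d.
    d = True: this becomes True IFF NOT True = False.
    d = False: this becomes False IFF NOT False = False.
Both cases fail — unsatisfiable.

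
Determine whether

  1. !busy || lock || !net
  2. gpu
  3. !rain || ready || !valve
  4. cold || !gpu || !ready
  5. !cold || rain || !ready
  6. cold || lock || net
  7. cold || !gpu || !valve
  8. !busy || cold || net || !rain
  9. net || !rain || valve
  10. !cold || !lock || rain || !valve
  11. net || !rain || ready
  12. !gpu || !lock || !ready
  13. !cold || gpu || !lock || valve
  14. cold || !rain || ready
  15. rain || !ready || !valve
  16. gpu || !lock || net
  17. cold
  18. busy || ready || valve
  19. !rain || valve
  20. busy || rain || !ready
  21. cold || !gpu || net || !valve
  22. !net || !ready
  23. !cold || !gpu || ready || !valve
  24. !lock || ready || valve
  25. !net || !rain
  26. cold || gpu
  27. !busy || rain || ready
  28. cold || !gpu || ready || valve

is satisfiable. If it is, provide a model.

valve = True, net = False, gpu = True, busy = False, lock = False, rain = True, ready = True, cold = True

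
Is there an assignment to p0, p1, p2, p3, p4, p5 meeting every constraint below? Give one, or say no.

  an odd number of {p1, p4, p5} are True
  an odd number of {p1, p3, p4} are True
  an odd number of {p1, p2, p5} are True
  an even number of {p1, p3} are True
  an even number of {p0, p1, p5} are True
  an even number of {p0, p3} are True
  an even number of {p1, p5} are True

p0 = False; p1 = False; p2 = True; p3 = False; p4 = True; p5 = False

{p1, p4, p5}: 1 true → odd ✓
{p1, p3, p4}: 1 true → odd ✓
{p1, p2, p5}: 1 true → odd ✓
{p1, p3}: 0 true → even ✓
{p0, p1, p5}: 0 true → even ✓
{p0, p3}: 0 true → even ✓
{p1, p5}: 0 true → even ✓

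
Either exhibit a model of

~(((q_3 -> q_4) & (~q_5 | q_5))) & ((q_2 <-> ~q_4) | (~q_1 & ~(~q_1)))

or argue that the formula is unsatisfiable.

q_1: True, q_2: True, q_3: True, q_4: False, q_5: True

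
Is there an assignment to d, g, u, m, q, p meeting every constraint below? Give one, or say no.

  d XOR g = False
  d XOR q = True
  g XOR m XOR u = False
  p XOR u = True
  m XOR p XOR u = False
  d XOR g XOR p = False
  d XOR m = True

d=F, g=F, u=T, m=T, q=T, p=F

d XOR g = F XOR F = False ✓
d XOR q = F XOR T = True ✓
g XOR m XOR u = F XOR T XOR T = False ✓
p XOR u = F XOR T = True ✓
m XOR p XOR u = T XOR F XOR T = False ✓
d XOR g XOR p = F XOR F XOR F = False ✓
d XOR m = F XOR T = True ✓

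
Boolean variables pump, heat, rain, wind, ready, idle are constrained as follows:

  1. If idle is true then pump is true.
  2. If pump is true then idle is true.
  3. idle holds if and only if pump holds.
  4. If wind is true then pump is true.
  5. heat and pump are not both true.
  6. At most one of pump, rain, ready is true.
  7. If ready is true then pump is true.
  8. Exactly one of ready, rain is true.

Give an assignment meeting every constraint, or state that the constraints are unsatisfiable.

pump=F, heat=F, rain=T, wind=F, ready=F, idle=F

  (1) idle=F ⇒ pump: vacuous ✓
  (2) pump=F ⇒ idle: vacuous ✓
  (3) idle=F, pump=F — same ✓
  (4) wind=F ⇒ pump: vacuous ✓
  (5) heat=F, pump=F — not both ✓
  (6) {pump, rain, ready}: 1 true — at most one ✓
  (7) ready=F ⇒ pump: vacuous ✓
  (8) {ready, rain}: 1 true — exactly one ✓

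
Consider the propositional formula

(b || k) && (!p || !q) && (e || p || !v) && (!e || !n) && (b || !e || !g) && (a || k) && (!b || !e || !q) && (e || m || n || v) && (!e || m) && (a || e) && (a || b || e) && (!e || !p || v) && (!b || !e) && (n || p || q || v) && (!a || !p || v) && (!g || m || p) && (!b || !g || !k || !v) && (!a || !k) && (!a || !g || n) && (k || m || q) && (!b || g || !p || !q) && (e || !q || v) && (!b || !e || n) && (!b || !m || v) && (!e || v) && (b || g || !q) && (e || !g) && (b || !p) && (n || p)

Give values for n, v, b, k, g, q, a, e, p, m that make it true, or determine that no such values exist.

n = False; v = True; b = True; k = False; g = False; q = False; a = True; e = False; p = True; m = True

Set n = False.
  then (n || p) forces p = True.
  then (!p || !q) forces q = False.
  then (b || !p) forces b = True.
  then (!b || !e) forces e = False.
  then (e || !g) forces g = False.
  then (a || e) forces a = True.
  then (!a || !p || v) forces v = True.
  then (!a || !k) forces k = False.
  then (k || m || q) forces m = True.
All clauses satisfied.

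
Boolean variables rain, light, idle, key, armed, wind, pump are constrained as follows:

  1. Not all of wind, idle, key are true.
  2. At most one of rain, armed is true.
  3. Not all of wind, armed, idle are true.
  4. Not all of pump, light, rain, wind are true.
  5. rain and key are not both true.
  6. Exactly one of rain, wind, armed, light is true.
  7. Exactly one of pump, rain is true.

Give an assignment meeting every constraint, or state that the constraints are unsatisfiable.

rain: False, light: False, idle: False, key: False, armed: True, wind: False, pump: True

  (1) {wind, idle, key}: 0/3 true — not all ✓
  (2) {rain, armed}: 1 true — at most one ✓
  (3) {wind, armed, idle}: 1/3 true — not all ✓
  (4) {pump, light, rain, wind}: 1/4 true — not all ✓
  (5) rain=F, key=F — not both ✓
  (6) {rain, wind, armed, light}: 1 true — exactly one ✓
  (7) {pump, rain}: 1 true — exactly one ✓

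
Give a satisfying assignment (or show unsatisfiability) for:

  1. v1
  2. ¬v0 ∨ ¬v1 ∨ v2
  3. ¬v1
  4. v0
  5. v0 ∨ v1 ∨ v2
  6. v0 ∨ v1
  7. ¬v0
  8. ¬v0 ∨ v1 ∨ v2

Case v0 = True:
  Clause (¬v0) is falsified — contradiction.
Case v0 = False:
  Clause (v0) is falsified — contradiction.
Both cases fail, so the formula is unsatisfiable.

Unsatisfiable — no assignment works.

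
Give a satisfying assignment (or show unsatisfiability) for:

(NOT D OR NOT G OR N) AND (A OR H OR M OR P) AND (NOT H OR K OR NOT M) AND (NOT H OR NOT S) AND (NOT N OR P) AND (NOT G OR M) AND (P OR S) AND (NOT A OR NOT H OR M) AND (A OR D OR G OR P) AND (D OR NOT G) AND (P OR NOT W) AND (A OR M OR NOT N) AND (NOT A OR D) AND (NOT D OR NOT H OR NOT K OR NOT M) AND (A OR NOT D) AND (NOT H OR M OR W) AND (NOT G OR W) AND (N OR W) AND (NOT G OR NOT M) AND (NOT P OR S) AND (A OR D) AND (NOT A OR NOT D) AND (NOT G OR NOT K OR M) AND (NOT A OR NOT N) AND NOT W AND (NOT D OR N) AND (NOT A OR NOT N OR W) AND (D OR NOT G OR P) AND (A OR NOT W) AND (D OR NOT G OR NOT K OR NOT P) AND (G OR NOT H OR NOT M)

No satisfying assignment exists.

Case A = True:
  (NOT A OR D) forces D = True.
  Clause (NOT A OR NOT D) is falsified — contradiction.
Case A = False:
  (A OR NOT D) forces D = False.
  Clause (A OR D) is falsified — contradiction.
Both cases fail, so the formula is unsatisfiable.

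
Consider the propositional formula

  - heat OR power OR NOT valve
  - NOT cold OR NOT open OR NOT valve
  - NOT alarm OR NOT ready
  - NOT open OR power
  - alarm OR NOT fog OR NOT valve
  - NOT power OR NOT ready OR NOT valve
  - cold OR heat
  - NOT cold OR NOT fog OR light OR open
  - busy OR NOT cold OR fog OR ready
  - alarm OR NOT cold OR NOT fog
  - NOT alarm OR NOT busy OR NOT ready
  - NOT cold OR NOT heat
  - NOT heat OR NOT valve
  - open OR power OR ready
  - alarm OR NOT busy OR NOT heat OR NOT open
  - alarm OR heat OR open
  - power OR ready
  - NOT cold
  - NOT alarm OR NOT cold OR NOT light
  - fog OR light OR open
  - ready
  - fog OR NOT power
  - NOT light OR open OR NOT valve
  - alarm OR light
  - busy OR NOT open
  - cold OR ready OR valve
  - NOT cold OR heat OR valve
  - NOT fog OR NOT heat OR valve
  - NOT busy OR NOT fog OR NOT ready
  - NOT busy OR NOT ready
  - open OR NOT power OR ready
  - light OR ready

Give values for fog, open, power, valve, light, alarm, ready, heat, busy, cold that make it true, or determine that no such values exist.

Unit clause (NOT cold) forces cold = False.
Unit clause (ready) forces ready = True.
In (NOT busy OR NOT ready) only NOT busy is left, so busy = False.
In (NOT alarm OR NOT ready) only NOT alarm is left, so alarm = False.
In (cold OR heat) only heat is left, so heat = True.
In (NOT heat OR NOT valve) only NOT valve is left, so valve = False.
In (alarm OR light) only light is left, so light = True.
In (busy OR NOT open) only NOT open is left, so open = False.
In (NOT fog OR NOT heat OR valve) only NOT fog is left, so fog = False.
In (fog OR NOT power) only NOT power is left, so power = False.
All clauses satisfied.

fog = False; open = False; power = False; valve = False; light = True; alarm = False; ready = True; heat = True; busy = False; cold = False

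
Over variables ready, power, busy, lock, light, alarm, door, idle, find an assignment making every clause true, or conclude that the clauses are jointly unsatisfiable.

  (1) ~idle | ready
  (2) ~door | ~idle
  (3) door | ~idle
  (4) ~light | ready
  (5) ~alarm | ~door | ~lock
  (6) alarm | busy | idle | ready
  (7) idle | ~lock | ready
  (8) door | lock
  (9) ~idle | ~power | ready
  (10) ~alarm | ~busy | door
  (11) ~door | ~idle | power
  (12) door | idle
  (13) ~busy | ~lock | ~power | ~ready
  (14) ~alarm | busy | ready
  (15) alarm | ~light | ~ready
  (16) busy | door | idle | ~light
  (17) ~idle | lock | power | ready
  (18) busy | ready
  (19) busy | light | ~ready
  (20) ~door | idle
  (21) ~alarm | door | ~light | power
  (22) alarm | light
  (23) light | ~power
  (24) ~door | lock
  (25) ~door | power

Case door = True:
  (~door | ~idle) forces idle = False.
  Clause (~door | idle) is falsified — contradiction.
Case door = False:
  (door | ~idle) forces idle = False.
  Clause (door | idle) is falsified — contradiction.
Both cases fail, so the formula is unsatisfiable.

No satisfying assignment exists.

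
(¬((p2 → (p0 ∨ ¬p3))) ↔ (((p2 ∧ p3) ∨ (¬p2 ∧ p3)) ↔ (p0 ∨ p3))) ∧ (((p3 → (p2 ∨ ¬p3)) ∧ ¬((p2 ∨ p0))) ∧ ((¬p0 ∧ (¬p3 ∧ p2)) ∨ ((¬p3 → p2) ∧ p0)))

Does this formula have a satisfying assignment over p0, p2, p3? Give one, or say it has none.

UNSATISFIABLE

Case p2 = True: the conjunct ¬((p2 ∨ p0)) becomes ¬((True ∨ p0)) = False.
Case p2 = False: the formula simplifies to ¬((p3 ↔ (p0 ∨ p3))) ∧ (((p3 → ¬p3) ∧ ¬p0) ∧ (p3 ∧ p0)).
  p0 = True: the conjunct ¬p0 is False.
  p0 = False: the conjunct p0 is False.
Both cases fail — unsatisfiable.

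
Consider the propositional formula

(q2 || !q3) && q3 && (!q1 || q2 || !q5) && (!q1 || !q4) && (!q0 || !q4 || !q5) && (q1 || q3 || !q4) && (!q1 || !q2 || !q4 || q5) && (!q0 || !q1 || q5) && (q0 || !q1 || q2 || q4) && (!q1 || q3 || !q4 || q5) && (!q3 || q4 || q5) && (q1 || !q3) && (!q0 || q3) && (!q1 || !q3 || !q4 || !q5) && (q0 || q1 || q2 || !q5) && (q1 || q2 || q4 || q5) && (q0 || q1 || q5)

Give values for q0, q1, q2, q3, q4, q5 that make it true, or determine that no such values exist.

q0 = True, q1 = True, q2 = True, q3 = True, q4 = False, q5 = True

Unit clause (q3) forces q3 = True.
In (q1 || !q3) only q1 is left, so q1 = True.
In (q2 || !q3) only q2 is left, so q2 = True.
In (!q1 || !q4) only !q4 is left, so q4 = False.
In (!q3 || q4 || q5) only q5 is left, so q5 = True.
Set q0 = True.
All clauses satisfied.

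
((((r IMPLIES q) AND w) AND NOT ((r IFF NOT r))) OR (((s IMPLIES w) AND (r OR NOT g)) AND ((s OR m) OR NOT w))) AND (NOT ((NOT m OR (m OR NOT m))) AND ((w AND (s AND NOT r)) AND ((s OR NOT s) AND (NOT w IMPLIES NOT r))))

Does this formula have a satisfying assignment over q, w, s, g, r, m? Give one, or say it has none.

The conjunct NOT ((NOT m OR (m OR NOT m))) is unsatisfiable on its own:
  m=F: evaluates to False.
  m=T: evaluates to False.
So the whole conjunction is unsatisfiable.

Unsatisfiable — no assignment works.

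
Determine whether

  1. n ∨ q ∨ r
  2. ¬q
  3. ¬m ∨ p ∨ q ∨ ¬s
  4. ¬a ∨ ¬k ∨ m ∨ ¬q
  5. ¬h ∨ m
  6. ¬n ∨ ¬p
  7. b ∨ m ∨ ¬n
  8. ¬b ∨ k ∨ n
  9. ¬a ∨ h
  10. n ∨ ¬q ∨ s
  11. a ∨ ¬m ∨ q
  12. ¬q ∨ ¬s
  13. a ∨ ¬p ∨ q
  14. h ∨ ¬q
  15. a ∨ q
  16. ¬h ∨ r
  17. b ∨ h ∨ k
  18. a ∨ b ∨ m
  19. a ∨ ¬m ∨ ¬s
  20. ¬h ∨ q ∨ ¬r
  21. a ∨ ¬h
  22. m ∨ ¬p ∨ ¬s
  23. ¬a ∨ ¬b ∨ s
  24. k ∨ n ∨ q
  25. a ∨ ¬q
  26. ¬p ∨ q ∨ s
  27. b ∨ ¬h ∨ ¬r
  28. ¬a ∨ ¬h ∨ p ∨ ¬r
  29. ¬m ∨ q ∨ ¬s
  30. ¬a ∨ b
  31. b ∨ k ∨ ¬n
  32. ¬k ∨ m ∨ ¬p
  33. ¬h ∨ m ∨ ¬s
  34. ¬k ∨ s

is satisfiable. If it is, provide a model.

Unsatisfiable

Case q = True:
  Clause (¬q) is falsified — contradiction.
Case q = False:
  (a ∨ q) forces a = True.
  (¬a ∨ h) forces h = True.
  (¬h ∨ m) forces m = True.
  (¬h ∨ r) forces r = True.
  Clause (¬h ∨ q ∨ ¬r) is falsified — contradiction.
Both cases fail, so the formula is unsatisfiable.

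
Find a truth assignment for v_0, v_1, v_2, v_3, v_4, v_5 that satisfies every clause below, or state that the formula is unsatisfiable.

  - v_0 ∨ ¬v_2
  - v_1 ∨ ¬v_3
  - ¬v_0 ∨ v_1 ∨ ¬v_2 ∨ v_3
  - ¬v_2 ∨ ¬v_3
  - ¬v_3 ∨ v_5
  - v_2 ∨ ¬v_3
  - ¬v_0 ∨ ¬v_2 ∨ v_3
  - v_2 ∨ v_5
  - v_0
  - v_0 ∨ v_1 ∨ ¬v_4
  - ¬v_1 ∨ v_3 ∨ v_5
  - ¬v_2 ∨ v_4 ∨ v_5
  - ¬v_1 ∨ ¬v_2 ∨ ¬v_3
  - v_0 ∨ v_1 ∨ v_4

Unit clause (v_0) forces v_0 = True.
Set v_1 = False.
  then (v_1 ∨ ¬v_3) forces v_3 = False.
  then (¬v_0 ∨ v_1 ∨ ¬v_2 ∨ v_3) forces v_2 = False.
  then (v_2 ∨ v_5) forces v_5 = True.
Set v_4 = True.
All clauses satisfied.

v_0: True, v_1: False, v_2: False, v_3: False, v_4: True, v_5: True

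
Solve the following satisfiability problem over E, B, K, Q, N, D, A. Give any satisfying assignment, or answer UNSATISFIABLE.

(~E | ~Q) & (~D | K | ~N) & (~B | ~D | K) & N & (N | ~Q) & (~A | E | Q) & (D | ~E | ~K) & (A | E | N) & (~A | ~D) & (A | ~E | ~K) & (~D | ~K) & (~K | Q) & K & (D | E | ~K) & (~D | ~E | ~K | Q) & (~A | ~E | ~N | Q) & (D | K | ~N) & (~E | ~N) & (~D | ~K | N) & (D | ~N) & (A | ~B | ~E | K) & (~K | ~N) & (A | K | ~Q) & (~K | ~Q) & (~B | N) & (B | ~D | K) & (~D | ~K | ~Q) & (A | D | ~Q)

Case K = True:
  (N) forces N = True.
  Clause (~K | ~N) is falsified — contradiction.
Case K = False:
  Clause (K) is falsified — contradiction.
Both cases fail, so the formula is unsatisfiable.

Unsatisfiable — no assignment works.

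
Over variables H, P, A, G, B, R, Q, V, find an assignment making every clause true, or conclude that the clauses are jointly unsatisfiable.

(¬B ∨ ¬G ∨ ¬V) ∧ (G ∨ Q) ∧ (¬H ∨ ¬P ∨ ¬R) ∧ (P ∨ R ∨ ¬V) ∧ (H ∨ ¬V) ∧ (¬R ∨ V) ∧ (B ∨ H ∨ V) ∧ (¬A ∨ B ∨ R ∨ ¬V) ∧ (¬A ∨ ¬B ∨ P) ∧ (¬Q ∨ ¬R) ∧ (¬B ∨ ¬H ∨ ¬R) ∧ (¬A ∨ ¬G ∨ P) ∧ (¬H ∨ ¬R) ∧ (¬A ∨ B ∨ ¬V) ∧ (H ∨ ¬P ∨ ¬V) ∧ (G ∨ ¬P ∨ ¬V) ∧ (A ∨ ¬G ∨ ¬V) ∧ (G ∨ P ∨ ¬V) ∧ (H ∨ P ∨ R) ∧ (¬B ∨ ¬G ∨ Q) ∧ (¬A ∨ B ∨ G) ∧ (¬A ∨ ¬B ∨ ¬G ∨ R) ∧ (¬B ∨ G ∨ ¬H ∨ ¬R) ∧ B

H = False; P = True; A = False; G = False; B = True; R = False; Q = True; V = False

Unit clause (B) forces B = True.
Set H = False.
  then (H ∨ ¬V) forces V = False.
  then (¬R ∨ V) forces R = False.
  then (H ∨ P ∨ R) forces P = True.
Set A = False.
Set G = False.
  then (G ∨ Q) forces Q = True.
All clauses satisfied.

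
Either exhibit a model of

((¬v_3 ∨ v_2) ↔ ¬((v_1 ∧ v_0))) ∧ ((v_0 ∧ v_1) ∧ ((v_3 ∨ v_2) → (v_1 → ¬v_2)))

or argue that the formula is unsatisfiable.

v_0=T, v_1=T, v_2=F, v_3=T

  (¬v_3 ∨ v_2) ↔ ¬((v_1 ∧ v_0)) = True
    ¬v_3 ∨ v_2 = False
      ¬v_3 = False
    ¬((v_1 ∧ v_0)) = False
      v_1 ∧ v_0 = True
  (v_0 ∧ v_1) ∧ ((v_3 ∨ v_2) → (v_1 → ¬v_2)) = True
    v_0 ∧ v_1 = True
    (v_3 ∨ v_2) → (v_1 → ¬v_2) = True
      v_3 ∨ v_2 = True
      v_1 → ¬v_2 = True
        ¬v_2 = True
Both conjuncts True, so the formula holds.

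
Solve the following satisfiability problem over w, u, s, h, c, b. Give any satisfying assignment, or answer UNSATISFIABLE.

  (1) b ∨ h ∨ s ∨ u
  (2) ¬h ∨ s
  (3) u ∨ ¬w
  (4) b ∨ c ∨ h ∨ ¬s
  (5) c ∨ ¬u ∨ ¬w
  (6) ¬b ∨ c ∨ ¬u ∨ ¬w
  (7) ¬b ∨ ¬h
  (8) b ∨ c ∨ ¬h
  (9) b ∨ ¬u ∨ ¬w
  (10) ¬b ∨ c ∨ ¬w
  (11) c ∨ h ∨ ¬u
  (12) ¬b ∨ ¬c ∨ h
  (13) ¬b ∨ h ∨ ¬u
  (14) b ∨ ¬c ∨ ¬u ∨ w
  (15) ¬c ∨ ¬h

Try w = True:
  (u ∨ ¬w) forces u = True.
  (c ∨ ¬u ∨ ¬w) forces c = True.
  (b ∨ ¬u ∨ ¬w) forces b = True.
  (¬b ∨ ¬h) forces h = False.
  clause (¬b ∨ ¬c ∨ h) is falsified — backtrack.
So w = False.
Set u = False.
Set s = True.
Set h = False.
Set c = True.
  then (¬b ∨ ¬c ∨ h) forces b = False.
All clauses satisfied.

w: False, u: False, s: True, h: False, c: True, b: False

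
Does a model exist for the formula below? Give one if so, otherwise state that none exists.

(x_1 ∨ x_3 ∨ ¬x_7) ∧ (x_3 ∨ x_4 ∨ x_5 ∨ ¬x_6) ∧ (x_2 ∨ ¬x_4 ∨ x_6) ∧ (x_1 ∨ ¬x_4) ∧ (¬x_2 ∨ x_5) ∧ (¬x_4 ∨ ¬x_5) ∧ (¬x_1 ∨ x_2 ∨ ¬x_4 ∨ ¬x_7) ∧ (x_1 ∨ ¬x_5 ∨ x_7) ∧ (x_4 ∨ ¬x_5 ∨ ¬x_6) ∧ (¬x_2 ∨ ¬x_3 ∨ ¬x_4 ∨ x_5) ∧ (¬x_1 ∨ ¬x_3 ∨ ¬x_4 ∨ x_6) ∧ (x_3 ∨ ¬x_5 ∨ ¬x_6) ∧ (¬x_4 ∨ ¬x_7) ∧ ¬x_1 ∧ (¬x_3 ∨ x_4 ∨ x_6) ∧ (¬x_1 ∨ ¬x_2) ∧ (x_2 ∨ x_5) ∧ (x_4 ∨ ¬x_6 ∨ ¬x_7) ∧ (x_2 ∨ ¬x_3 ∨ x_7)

Unsatisfiable — no assignment works.

Case x_5 = True:
  (¬x_4 ∨ ¬x_5) forces x_4 = False.
  (x_4 ∨ ¬x_5 ∨ ¬x_6) forces x_6 = False.
  (¬x_1) forces x_1 = False.
  (x_1 ∨ ¬x_5 ∨ x_7) forces x_7 = True.
  (x_1 ∨ x_3 ∨ ¬x_7) forces x_3 = True.
  Clause (¬x_3 ∨ x_4 ∨ x_6) is falsified — contradiction.
Case x_5 = False:
  (¬x_2 ∨ x_5) forces x_2 = False.
  Clause (x_2 ∨ x_5) is falsified — contradiction.
Both cases fail, so the formula is unsatisfiable.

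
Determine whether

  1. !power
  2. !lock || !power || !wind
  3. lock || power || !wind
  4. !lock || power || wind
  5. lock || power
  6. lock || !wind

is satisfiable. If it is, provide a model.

Unit clause (!power) forces power = False.
In (lock || power) only lock is left, so lock = True.
In (!lock || power || wind) only wind is left, so wind = True.
Check each clause:
  (!power): !power holds.
  (!lock || !power || !wind): !power holds.
  (lock || power || !wind): lock holds.
  (!lock || power || wind): wind holds.
  (lock || power): lock holds.
  (lock || !wind): lock holds.
All clauses satisfied.

lock: True; power: False; wind: True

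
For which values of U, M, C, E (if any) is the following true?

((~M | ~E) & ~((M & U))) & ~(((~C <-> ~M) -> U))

U = False, M = False, C = False, E = True

  (~M | ~E) & ~((M & U)) = True
    ~M | ~E = True
      ~M = True
      ~E = False
    ~((M & U)) = True
      M & U = False
  ~(((~C <-> ~M) -> U)) = True
    (~C <-> ~M) -> U = False
      ~C <-> ~M = True
        ~C = True
        ~M = True
Both conjuncts True, so the formula holds.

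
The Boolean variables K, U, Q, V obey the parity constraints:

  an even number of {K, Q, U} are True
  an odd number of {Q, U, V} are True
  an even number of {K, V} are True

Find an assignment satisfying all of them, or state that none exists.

The formula is unsatisfiable.

Adding constraints 1, 2, 3 mod 2: every variable appears an even number of times on the left, so the left side is 0.
But the right sides sum to 1 (mod 2). 0 ≠ 1 — the system is inconsistent.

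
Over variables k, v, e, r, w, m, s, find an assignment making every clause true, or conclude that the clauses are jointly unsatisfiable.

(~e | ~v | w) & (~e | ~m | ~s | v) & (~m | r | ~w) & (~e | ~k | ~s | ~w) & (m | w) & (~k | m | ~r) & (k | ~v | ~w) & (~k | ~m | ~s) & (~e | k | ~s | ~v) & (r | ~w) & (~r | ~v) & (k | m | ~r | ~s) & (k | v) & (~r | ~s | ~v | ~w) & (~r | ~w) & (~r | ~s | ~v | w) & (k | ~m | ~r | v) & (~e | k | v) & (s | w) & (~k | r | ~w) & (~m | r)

UNSATISFIABLE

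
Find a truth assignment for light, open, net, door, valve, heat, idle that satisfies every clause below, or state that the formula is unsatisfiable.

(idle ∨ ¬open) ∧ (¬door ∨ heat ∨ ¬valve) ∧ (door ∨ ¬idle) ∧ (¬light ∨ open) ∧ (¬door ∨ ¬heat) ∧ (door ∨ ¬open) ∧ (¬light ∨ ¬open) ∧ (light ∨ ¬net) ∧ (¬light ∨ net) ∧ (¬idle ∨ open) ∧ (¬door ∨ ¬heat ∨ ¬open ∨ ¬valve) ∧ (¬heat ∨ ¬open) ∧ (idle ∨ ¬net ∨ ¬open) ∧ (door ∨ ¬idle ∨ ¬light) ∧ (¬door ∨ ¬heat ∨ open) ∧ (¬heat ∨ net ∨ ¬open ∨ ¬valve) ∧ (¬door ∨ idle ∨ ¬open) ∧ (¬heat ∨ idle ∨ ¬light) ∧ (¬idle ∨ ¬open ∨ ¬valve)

Try light = True:
  (¬light ∨ open) forces open = True.
  clause (¬light ∨ ¬open) is falsified — backtrack.
So light = False.
  then (light ∨ ¬net) forces net = False.
Set open = False.
  then (¬idle ∨ open) forces idle = False.
Set door = False.
Set valve = False.
Set heat = True.
All clauses satisfied.

light: False, open: False, net: False, door: False, valve: False, heat: True, idle: False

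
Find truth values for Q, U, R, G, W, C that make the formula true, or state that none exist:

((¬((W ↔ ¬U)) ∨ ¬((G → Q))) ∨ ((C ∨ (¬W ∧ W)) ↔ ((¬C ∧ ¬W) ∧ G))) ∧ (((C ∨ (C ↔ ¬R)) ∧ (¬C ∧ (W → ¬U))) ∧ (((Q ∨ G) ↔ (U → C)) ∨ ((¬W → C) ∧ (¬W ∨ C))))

Q = True; U = False; R = True; G = True; W = True; C = False

  (¬((W ↔ ¬U)) ∨ ¬((G → Q))) ∨ ((C ∨ (¬W ∧ W)) ↔ ((¬C ∧ ¬W) ∧ G)) = True
    ¬((W ↔ ¬U)) ∨ ¬((G → Q)) = False
      ¬((W ↔ ¬U)) = False
        W ↔ ¬U = True
          ¬U = True
      ¬((G → Q)) = False
        G → Q = True
    (C ∨ (¬W ∧ W)) ↔ ((¬C ∧ ¬W) ∧ G) = True
      C ∨ (¬W ∧ W) = False
        ¬W ∧ W = False
          ¬W = False
      (¬C ∧ ¬W) ∧ G = False
        ¬C ∧ ¬W = False
          ¬C = True
          ¬W = False
  ((C ∨ (C ↔ ¬R)) ∧ (¬C ∧ (W → ¬U))) ∧ (((Q ∨ G) ↔ (U → C)) ∨ ((¬W → C) ∧ (¬W ∨ C))) = True
    (C ∨ (C ↔ ¬R)) ∧ (¬C ∧ (W → ¬U)) = True
      C ∨ (C ↔ ¬R) = True
        C ↔ ¬R = True
          ¬R = False
      ¬C ∧ (W → ¬U) = True
        ¬C = True
        W → ¬U = True
          ¬U = True
    ((Q ∨ G) ↔ (U → C)) ∨ ((¬W → C) ∧ (¬W ∨ C)) = True
      (Q ∨ G) ↔ (U → C) = True
        Q ∨ G = True
        U → C = True
      (¬W → C) ∧ (¬W ∨ C) = False
        ¬W → C = True
          ¬W = False
        ¬W ∨ C = False
          ¬W = False
Both conjuncts True, so the formula holds.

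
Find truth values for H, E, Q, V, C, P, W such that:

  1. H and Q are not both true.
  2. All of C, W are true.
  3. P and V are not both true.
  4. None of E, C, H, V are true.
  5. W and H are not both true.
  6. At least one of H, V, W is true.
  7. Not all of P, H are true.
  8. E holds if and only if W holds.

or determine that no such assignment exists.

Unsatisfiable

Case C = True:
  Constraint (4) is violated (C=T) — contradiction.
Case C = False:
  Constraint (2) is violated (C=F) — contradiction.
Both cases fail — unsatisfiable.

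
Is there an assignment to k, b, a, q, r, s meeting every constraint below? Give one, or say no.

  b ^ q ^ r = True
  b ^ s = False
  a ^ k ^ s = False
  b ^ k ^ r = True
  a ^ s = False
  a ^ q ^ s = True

Unsatisfiable

Adding constraints 1, 3, 4, 6 mod 2: every variable appears an even number of times on the left, so the left side is 0.
But the right sides sum to 1 (mod 2). 0 ≠ 1 — the system is inconsistent.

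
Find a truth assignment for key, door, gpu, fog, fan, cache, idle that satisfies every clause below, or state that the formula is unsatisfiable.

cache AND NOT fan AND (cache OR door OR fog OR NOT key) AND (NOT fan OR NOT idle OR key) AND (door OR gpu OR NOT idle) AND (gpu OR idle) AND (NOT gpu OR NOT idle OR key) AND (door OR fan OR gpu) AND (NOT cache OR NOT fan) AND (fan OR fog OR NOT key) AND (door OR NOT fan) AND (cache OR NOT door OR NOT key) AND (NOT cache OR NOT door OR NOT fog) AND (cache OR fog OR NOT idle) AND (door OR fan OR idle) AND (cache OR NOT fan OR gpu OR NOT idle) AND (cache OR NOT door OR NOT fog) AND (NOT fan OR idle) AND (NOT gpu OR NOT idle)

key: False, door: True, gpu: True, fog: False, fan: False, cache: True, idle: False

Unit clause (cache) forces cache = True.
Unit clause (NOT fan) forces fan = False.
Try key = True:
  (fan OR fog OR NOT key) forces fog = True.
  (NOT cache OR NOT door OR NOT fog) forces door = False.
  (door OR fan OR gpu) forces gpu = True.
  (door OR fan OR idle) forces idle = True.
  clause (NOT gpu OR NOT idle) is falsified — backtrack.
So key = False.
Set door = True.
  then (NOT cache OR NOT door OR NOT fog) forces fog = False.
Set gpu = True.
  then (NOT gpu OR NOT idle OR key) forces idle = False.
All clauses satisfied.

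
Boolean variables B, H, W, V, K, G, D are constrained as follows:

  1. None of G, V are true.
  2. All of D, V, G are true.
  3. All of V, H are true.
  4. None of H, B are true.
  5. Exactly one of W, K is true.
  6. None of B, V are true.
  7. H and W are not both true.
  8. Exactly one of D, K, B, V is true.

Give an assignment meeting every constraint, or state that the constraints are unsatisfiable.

Case H = True:
  Constraint (4) is violated (H=T) — contradiction.
Case H = False:
  Constraint (3) is violated (H=F) — contradiction.
Both cases fail — unsatisfiable.

UNSATISFIABLE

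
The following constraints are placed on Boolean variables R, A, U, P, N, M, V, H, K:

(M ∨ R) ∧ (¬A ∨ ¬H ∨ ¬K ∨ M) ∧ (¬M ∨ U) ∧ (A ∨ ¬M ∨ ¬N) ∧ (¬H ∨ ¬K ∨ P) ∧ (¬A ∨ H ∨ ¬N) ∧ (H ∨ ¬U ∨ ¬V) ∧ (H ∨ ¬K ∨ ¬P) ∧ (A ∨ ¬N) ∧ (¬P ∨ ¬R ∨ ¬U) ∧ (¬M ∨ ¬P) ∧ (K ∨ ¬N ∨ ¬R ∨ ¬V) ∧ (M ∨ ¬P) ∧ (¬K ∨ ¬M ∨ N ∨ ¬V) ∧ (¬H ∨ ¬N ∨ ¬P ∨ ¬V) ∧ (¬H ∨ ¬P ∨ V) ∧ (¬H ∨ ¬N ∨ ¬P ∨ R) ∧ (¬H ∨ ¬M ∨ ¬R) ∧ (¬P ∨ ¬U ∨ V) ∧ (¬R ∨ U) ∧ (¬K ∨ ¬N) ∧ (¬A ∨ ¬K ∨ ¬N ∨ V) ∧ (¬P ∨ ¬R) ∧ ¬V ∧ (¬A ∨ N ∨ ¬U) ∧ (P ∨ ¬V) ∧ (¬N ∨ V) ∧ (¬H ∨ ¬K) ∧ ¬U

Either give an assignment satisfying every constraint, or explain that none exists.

Case U = True:
  Clause (¬U) is falsified — contradiction.
Case U = False:
  (¬M ∨ U) forces M = False.
  (M ∨ R) forces R = True.
  Clause (¬R ∨ U) is falsified — contradiction.
Both cases fail, so the formula is unsatisfiable.

No satisfying assignment exists.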